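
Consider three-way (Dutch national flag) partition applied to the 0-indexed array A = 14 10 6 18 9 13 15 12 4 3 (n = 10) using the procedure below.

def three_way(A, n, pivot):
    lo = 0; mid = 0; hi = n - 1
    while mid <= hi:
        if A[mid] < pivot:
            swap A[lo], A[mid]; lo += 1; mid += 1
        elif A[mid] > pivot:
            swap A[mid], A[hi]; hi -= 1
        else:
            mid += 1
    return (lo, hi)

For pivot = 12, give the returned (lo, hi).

lo=0 mid=0 hi=9
14>12: swap(0,9), hi=8 ⇒ 3 10 6 18 9 13 15 12 4 14
3<12: swap(0,0), lo=1 mid=1 ⇒ 3 10 6 18 9 13 15 12 4 14
10<12: swap(1,1), lo=2 mid=2 ⇒ 3 10 6 18 9 13 15 12 4 14
6<12: swap(2,2), lo=3 mid=3 ⇒ 3 10 6 18 9 13 15 12 4 14
18>12: swap(3,8), hi=7 ⇒ 3 10 6 4 9 13 15 12 18 14
4<12: swap(3,3), lo=4 mid=4 ⇒ 3 10 6 4 9 13 15 12 18 14
9<12: swap(4,4), lo=5 mid=5 ⇒ 3 10 6 4 9 13 15 12 18 14
13>12: swap(5,7), hi=6 ⇒ 3 10 6 4 9 12 15 13 18 14
12=12: mid=6
15>12: swap(6,6), hi=5 ⇒ 3 10 6 4 9 12 15 13 18 14
done. lo=5 hi=5; A=3 10 6 4 9 12 15 13 18 14

(5, 5)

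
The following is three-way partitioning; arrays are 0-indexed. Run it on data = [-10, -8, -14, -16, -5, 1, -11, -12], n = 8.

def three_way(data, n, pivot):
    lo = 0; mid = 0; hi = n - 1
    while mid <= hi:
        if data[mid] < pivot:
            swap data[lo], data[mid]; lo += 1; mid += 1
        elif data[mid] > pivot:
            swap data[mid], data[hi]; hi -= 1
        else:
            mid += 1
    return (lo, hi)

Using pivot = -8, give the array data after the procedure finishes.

lo=0 mid=0 hi=7
-10<-8: swap(0,0), lo=1 mid=1 ⇒ [-10, -8, -14, -16, -5, 1, -11, -12]
-8=-8: mid=2
-14<-8: swap(1,2), lo=2 mid=3 ⇒ [-10, -14, -8, -16, -5, 1, -11, -12]
-16<-8: swap(2,3), lo=3 mid=4 ⇒ [-10, -14, -16, -8, -5, 1, -11, -12]
-5>-8: swap(4,7), hi=6 ⇒ [-10, -14, -16, -8, -12, 1, -11, -5]
-12<-8: swap(3,4), lo=4 mid=5 ⇒ [-10, -14, -16, -12, -8, 1, -11, -5]
1>-8: swap(5,6), hi=5 ⇒ [-10, -14, -16, -12, -8, -11, 1, -5]
-11<-8: swap(4,5), lo=5 mid=6 ⇒ [-10, -14, -16, -12, -11, -8, 1, -5]
done. lo=5 hi=5; data=[-10, -14, -16, -12, -11, -8, 1, -5]

[-10, -14, -16, -12, -11, -8, 1, -5]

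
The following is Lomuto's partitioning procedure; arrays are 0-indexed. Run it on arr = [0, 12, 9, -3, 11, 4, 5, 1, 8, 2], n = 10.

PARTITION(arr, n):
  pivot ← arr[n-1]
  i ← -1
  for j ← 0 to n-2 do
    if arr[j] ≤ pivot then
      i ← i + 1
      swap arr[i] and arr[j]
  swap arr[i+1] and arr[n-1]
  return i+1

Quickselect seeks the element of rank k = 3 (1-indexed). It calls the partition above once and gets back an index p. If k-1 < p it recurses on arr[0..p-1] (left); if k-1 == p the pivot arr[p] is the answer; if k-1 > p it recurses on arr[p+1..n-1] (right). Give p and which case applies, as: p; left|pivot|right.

pivot=2, i=-1
j=0: 0≤2, i=0, swap(0,0) ⇒ [0, 12, 9, -3, 11, 4, 5, 1, 8, 2]
j=1: 12>2, skip
j=2: 9>2, skip
j=3: -3≤2, i=1, swap(1,3) ⇒ [0, -3, 9, 12, 11, 4, 5, 1, 8, 2]
j=4: 11>2, skip
j=5: 4>2, skip
j=6: 5>2, skip
j=7: 1≤2, i=2, swap(2,7) ⇒ [0, -3, 1, 12, 11, 4, 5, 9, 8, 2]
j=8: 8>2, skip
swap(3,9) ⇒ [0, -3, 1, 2, 11, 4, 5, 9, 8, 12]; return 3
p = 3; k-1 = 2 < 3 ⇒ left

3; left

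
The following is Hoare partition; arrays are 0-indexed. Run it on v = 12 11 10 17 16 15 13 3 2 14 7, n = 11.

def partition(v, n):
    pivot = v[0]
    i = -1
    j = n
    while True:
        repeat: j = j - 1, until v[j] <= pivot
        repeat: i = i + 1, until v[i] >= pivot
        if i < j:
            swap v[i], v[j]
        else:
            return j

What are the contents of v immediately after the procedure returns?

pivot=12
j stops at 10 (7), i stops at 0 (12); swap ⇒ 7 11 10 17 16 15 13 3 2 14 12
j stops at 8 (2), i stops at 3 (17); swap ⇒ 7 11 10 2 16 15 13 3 17 14 12
j stops at 7 (3), i stops at 4 (16); swap ⇒ 7 11 10 2 3 15 13 16 17 14 12
j stops at 4, i stops at 5; i≥j ⇒ return 4. v=7 11 10 2 3 15 13 16 17 14 12

7 11 10 2 3 15 13 16 17 14 12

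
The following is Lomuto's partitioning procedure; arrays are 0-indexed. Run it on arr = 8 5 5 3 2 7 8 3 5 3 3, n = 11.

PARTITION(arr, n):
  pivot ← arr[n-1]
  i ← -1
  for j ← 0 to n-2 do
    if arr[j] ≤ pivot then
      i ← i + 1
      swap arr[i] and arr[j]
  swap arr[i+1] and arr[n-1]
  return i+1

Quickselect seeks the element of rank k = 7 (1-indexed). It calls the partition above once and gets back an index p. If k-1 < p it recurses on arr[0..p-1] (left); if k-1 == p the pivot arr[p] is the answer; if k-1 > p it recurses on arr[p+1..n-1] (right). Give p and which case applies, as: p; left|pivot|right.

pivot = arr[10] = 3; i = -1
j=0: arr[0]=8 > 3 → no swap
j=1: arr[1]=5 > 3 → no swap
j=2: arr[2]=5 > 3 → no swap
j=3: arr[3]=3 ≤ 3 → i=0, swap arr[0],arr[3] → 3 5 5 8 2 7 8 3 5 3 3
j=4: arr[4]=2 ≤ 3 → i=1, swap arr[1],arr[4] → 3 2 5 8 5 7 8 3 5 3 3
j=5: arr[5]=7 > 3 → no swap
j=6: arr[6]=8 > 3 → no swap
j=7: arr[7]=3 ≤ 3 → i=2, swap arr[2],arr[7] → 3 2 3 8 5 7 8 5 5 3 3
j=8: arr[8]=5 > 3 → no swap
j=9: arr[9]=3 ≤ 3 → i=3, swap arr[3],arr[9] → 3 2 3 3 5 7 8 5 5 8 3
final swap arr[4],arr[10] → 3 2 3 3 3 7 8 5 5 8 5; return 4
p = 4; k-1 = 6 > 4 ⇒ right

4; right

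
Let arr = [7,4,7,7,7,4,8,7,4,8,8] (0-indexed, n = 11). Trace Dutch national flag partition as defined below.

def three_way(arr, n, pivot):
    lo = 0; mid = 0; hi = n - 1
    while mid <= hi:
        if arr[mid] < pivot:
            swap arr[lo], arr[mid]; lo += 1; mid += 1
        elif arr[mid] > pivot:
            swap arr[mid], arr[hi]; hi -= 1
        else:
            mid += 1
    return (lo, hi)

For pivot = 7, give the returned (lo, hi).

(3, 7)

lo=0 mid=0 hi=10
7=7: mid=1
4<7: swap(0,1), lo=1 mid=2 ⇒ [4,7,7,7,7,4,8,7,4,8,8]
7=7: mid=3
7=7: mid=4
7=7: mid=5
4<7: swap(1,5), lo=2 mid=6 ⇒ [4,4,7,7,7,7,8,7,4,8,8]
8>7: swap(6,10), hi=9 ⇒ [4,4,7,7,7,7,8,7,4,8,8]
8>7: swap(6,9), hi=8 ⇒ [4,4,7,7,7,7,8,7,4,8,8]
8>7: swap(6,8), hi=7 ⇒ [4,4,7,7,7,7,4,7,8,8,8]
4<7: swap(2,6), lo=3 mid=7 ⇒ [4,4,4,7,7,7,7,7,8,8,8]
7=7: mid=8
done. lo=3 hi=7; arr=[4,4,4,7,7,7,7,7,8,8,8]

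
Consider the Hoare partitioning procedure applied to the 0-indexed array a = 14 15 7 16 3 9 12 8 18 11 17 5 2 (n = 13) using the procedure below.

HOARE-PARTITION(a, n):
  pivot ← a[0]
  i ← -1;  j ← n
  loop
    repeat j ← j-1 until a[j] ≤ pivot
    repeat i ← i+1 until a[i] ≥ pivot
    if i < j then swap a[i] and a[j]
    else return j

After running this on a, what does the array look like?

2 5 7 11 3 9 12 8 18 16 17 15 14

pivot = a[0] = 14; i = -1, j = 13
j→12 (a[12]=2≤14), i→0 (a[0]=14≥14); i<j, swap → 2 15 7 16 3 9 12 8 18 11 17 5 14
j→11 (a[11]=5≤14), i→1 (a[1]=15≥14); i<j, swap → 2 5 7 16 3 9 12 8 18 11 17 15 14
j→9 (a[9]=11≤14), i→3 (a[3]=16≥14); i<j, swap → 2 5 7 11 3 9 12 8 18 16 17 15 14
j→7, i→8; i≥j, return j=7. a = 2 5 7 11 3 9 12 8 18 16 17 15 14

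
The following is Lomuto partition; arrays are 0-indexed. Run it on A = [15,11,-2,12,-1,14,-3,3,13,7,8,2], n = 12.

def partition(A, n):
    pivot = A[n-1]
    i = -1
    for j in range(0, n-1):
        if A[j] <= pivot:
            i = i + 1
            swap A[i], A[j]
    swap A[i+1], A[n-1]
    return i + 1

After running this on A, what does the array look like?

[-2,-1,-3,2,11,14,15,3,13,7,8,12]

pivot = A[11] = 2; i = -1
j=0: A[0]=15 > 2 → no swap
j=1: A[1]=11 > 2 → no swap
j=2: A[2]=-2 ≤ 2 → i=0, swap A[0],A[2] → [-2,11,15,12,-1,14,-3,3,13,7,8,2]
j=3: A[3]=12 > 2 → no swap
j=4: A[4]=-1 ≤ 2 → i=1, swap A[1],A[4] → [-2,-1,15,12,11,14,-3,3,13,7,8,2]
j=5: A[5]=14 > 2 → no swap
j=6: A[6]=-3 ≤ 2 → i=2, swap A[2],A[6] → [-2,-1,-3,12,11,14,15,3,13,7,8,2]
j=7: A[7]=3 > 2 → no swap
j=8: A[8]=13 > 2 → no swap
j=9: A[9]=7 > 2 → no swap
j=10: A[10]=8 > 2 → no swap
final swap A[3],A[11] → [-2,-1,-3,2,11,14,15,3,13,7,8,12]; return 3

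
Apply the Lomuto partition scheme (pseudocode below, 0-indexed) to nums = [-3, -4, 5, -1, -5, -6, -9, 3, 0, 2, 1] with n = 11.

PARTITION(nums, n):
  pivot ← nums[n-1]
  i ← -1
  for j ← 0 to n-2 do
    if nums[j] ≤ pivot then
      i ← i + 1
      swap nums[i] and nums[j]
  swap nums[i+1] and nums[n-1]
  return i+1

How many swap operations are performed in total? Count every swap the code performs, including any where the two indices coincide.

8

pivot=1, i=-1
j=0: -3≤1, i=0, swap(0,0) ⇒ [-3, -4, 5, -1, -5, -6, -9, 3, 0, 2, 1]
j=1: -4≤1, i=1, swap(1,1) ⇒ [-3, -4, 5, -1, -5, -6, -9, 3, 0, 2, 1]
j=2: 5>1, skip
j=3: -1≤1, i=2, swap(2,3) ⇒ [-3, -4, -1, 5, -5, -6, -9, 3, 0, 2, 1]
j=4: -5≤1, i=3, swap(3,4) ⇒ [-3, -4, -1, -5, 5, -6, -9, 3, 0, 2, 1]
j=5: -6≤1, i=4, swap(4,5) ⇒ [-3, -4, -1, -5, -6, 5, -9, 3, 0, 2, 1]
j=6: -9≤1, i=5, swap(5,6) ⇒ [-3, -4, -1, -5, -6, -9, 5, 3, 0, 2, 1]
j=7: 3>1, skip
j=8: 0≤1, i=6, swap(6,8) ⇒ [-3, -4, -1, -5, -6, -9, 0, 3, 5, 2, 1]
j=9: 2>1, skip
swap(7,10) ⇒ [-3, -4, -1, -5, -6, -9, 0, 1, 5, 2, 3]; return 7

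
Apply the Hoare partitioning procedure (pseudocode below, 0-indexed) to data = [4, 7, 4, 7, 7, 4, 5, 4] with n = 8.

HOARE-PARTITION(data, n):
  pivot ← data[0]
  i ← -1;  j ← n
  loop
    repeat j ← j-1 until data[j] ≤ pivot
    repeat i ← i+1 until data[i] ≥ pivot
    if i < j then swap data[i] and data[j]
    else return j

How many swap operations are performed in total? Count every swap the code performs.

pivot=4
j stops at 7 (4), i stops at 0 (4); swap ⇒ [4, 7, 4, 7, 7, 4, 5, 4]
j stops at 5 (4), i stops at 1 (7); swap ⇒ [4, 4, 4, 7, 7, 7, 5, 4]
j stops at 2, i stops at 2; i≥j ⇒ return 2. data=[4, 4, 4, 7, 7, 7, 5, 4]

2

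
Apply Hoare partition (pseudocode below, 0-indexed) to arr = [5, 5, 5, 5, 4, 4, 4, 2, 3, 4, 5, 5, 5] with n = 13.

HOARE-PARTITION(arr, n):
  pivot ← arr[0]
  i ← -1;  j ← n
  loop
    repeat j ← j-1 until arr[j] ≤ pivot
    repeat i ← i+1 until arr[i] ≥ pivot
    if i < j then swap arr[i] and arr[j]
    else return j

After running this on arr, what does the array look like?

[5, 5, 5, 4, 4, 4, 4, 2, 3, 5, 5, 5, 5]

pivot=5
j stops at 12 (5), i stops at 0 (5); swap ⇒ [5, 5, 5, 5, 4, 4, 4, 2, 3, 4, 5, 5, 5]
j stops at 11 (5), i stops at 1 (5); swap ⇒ [5, 5, 5, 5, 4, 4, 4, 2, 3, 4, 5, 5, 5]
j stops at 10 (5), i stops at 2 (5); swap ⇒ [5, 5, 5, 5, 4, 4, 4, 2, 3, 4, 5, 5, 5]
j stops at 9 (4), i stops at 3 (5); swap ⇒ [5, 5, 5, 4, 4, 4, 4, 2, 3, 5, 5, 5, 5]
j stops at 8, i stops at 9; i≥j ⇒ return 8. arr=[5, 5, 5, 4, 4, 4, 4, 2, 3, 5, 5, 5, 5]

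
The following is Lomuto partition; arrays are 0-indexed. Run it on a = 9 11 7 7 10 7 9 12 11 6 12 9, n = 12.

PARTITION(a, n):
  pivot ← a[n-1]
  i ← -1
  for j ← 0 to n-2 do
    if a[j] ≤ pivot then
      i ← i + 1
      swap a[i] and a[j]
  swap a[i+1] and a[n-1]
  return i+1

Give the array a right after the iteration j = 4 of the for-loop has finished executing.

pivot = a[11] = 9; i = -1
j=0: a[0]=9 ≤ 9 → i=0, swap a[0],a[0] (no change) → 9 11 7 7 10 7 9 12 11 6 12 9
j=1: a[1]=11 > 9 → no swap
j=2: a[2]=7 ≤ 9 → i=1, swap a[1],a[2] → 9 7 11 7 10 7 9 12 11 6 12 9
j=3: a[3]=7 ≤ 9 → i=2, swap a[2],a[3] → 9 7 7 11 10 7 9 12 11 6 12 9
j=4: a[4]=10 > 9 → no swap
(after j=4) a = 9 7 7 11 10 7 9 12 11 6 12 9

9 7 7 11 10 7 9 12 11 6 12 9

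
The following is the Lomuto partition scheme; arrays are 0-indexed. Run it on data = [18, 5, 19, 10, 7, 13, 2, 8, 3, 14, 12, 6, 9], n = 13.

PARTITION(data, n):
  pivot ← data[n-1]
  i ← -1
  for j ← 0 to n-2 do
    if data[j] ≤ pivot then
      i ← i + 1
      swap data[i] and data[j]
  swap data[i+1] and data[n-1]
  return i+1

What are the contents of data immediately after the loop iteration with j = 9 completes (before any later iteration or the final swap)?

pivot=9, i=-1
j=0: 18>9, skip
j=1: 5≤9, i=0, swap(0,1) ⇒ [5, 18, 19, 10, 7, 13, 2, 8, 3, 14, 12, 6, 9]
j=2: 19>9, skip
j=3: 10>9, skip
j=4: 7≤9, i=1, swap(1,4) ⇒ [5, 7, 19, 10, 18, 13, 2, 8, 3, 14, 12, 6, 9]
j=5: 13>9, skip
j=6: 2≤9, i=2, swap(2,6) ⇒ [5, 7, 2, 10, 18, 13, 19, 8, 3, 14, 12, 6, 9]
j=7: 8≤9, i=3, swap(3,7) ⇒ [5, 7, 2, 8, 18, 13, 19, 10, 3, 14, 12, 6, 9]
j=8: 3≤9, i=4, swap(4,8) ⇒ [5, 7, 2, 8, 3, 13, 19, 10, 18, 14, 12, 6, 9]
j=9: 14>9, skip
(after j=9) data = [5, 7, 2, 8, 3, 13, 19, 10, 18, 14, 12, 6, 9]

[5, 7, 2, 8, 3, 13, 19, 10, 18, 14, 12, 6, 9]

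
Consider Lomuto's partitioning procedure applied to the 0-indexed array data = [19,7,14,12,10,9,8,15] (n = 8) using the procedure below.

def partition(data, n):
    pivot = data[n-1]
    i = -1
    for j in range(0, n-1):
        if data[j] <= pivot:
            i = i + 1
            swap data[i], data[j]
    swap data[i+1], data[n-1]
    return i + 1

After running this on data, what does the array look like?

[7,14,12,10,9,8,15,19]

pivot=15, i=-1
j=0: 19>15, skip
j=1: 7≤15, i=0, swap(0,1) ⇒ [7,19,14,12,10,9,8,15]
j=2: 14≤15, i=1, swap(1,2) ⇒ [7,14,19,12,10,9,8,15]
j=3: 12≤15, i=2, swap(2,3) ⇒ [7,14,12,19,10,9,8,15]
j=4: 10≤15, i=3, swap(3,4) ⇒ [7,14,12,10,19,9,8,15]
j=5: 9≤15, i=4, swap(4,5) ⇒ [7,14,12,10,9,19,8,15]
j=6: 8≤15, i=5, swap(5,6) ⇒ [7,14,12,10,9,8,19,15]
swap(6,7) ⇒ [7,14,12,10,9,8,15,19]; return 6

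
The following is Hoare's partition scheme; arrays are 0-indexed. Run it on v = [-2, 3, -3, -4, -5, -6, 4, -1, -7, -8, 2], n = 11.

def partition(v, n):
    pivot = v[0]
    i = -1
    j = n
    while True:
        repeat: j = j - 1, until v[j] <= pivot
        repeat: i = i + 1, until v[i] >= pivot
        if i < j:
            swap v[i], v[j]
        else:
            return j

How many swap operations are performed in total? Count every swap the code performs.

pivot = v[0] = -2; i = -1, j = 11
j→9 (v[9]=-8≤-2), i→0 (v[0]=-2≥-2); i<j, swap → [-8, 3, -3, -4, -5, -6, 4, -1, -7, -2, 2]
j→8 (v[8]=-7≤-2), i→1 (v[1]=3≥-2); i<j, swap → [-8, -7, -3, -4, -5, -6, 4, -1, 3, -2, 2]
j→5, i→6; i≥j, return j=5. v = [-8, -7, -3, -4, -5, -6, 4, -1, 3, -2, 2]

2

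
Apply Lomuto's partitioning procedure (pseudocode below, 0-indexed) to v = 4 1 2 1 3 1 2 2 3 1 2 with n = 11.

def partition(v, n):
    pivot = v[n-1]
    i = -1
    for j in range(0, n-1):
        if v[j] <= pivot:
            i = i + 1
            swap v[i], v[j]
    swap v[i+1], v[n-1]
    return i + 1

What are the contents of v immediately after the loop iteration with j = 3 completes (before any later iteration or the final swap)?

pivot = v[10] = 2; i = -1
j=0: v[0]=4 > 2 → no swap
j=1: v[1]=1 ≤ 2 → i=0, swap v[0],v[1] → 1 4 2 1 3 1 2 2 3 1 2
j=2: v[2]=2 ≤ 2 → i=1, swap v[1],v[2] → 1 2 4 1 3 1 2 2 3 1 2
j=3: v[3]=1 ≤ 2 → i=2, swap v[2],v[3] → 1 2 1 4 3 1 2 2 3 1 2
(after j=3) v = 1 2 1 4 3 1 2 2 3 1 2

1 2 1 4 3 1 2 2 3 1 2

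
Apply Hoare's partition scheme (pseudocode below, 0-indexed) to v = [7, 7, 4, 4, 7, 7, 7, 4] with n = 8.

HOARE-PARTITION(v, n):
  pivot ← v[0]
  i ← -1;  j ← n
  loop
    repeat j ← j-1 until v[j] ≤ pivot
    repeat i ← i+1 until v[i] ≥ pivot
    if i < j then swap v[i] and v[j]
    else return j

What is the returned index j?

4

pivot = v[0] = 7; i = -1, j = 8
j→7 (v[7]=4≤7), i→0 (v[0]=7≥7); i<j, swap → [4, 7, 4, 4, 7, 7, 7, 7]
j→6 (v[6]=7≤7), i→1 (v[1]=7≥7); i<j, swap → [4, 7, 4, 4, 7, 7, 7, 7]
j→5 (v[5]=7≤7), i→4 (v[4]=7≥7); i<j, swap → [4, 7, 4, 4, 7, 7, 7, 7]
j→4, i→5; i≥j, return j=4. v = [4, 7, 4, 4, 7, 7, 7, 7]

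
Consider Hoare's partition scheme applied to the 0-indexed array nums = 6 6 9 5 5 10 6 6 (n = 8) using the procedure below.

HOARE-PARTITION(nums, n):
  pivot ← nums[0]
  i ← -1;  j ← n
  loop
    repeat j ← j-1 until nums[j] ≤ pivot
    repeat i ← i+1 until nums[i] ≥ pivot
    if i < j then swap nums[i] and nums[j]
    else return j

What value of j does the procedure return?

pivot=6
j stops at 7 (6), i stops at 0 (6); swap ⇒ 6 6 9 5 5 10 6 6
j stops at 6 (6), i stops at 1 (6); swap ⇒ 6 6 9 5 5 10 6 6
j stops at 4 (5), i stops at 2 (9); swap ⇒ 6 6 5 5 9 10 6 6
j stops at 3, i stops at 4; i≥j ⇒ return 3. nums=6 6 5 5 9 10 6 6

3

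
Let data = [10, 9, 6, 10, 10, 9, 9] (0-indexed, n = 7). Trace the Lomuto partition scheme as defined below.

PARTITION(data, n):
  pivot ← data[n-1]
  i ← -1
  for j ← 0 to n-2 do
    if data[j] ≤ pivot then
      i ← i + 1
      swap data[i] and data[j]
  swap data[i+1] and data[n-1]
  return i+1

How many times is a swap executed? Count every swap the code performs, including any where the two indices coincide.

4

pivot=9, i=-1
j=0: 10>9, skip
j=1: 9≤9, i=0, swap(0,1) ⇒ [9, 10, 6, 10, 10, 9, 9]
j=2: 6≤9, i=1, swap(1,2) ⇒ [9, 6, 10, 10, 10, 9, 9]
j=3: 10>9, skip
j=4: 10>9, skip
j=5: 9≤9, i=2, swap(2,5) ⇒ [9, 6, 9, 10, 10, 10, 9]
swap(3,6) ⇒ [9, 6, 9, 9, 10, 10, 10]; return 3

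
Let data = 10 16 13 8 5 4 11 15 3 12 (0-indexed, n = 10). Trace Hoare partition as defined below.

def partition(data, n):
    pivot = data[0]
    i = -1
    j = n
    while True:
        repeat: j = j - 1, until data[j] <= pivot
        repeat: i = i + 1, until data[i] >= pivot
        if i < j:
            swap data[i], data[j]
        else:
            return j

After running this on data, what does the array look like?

3 4 5 8 13 16 11 15 10 12

pivot = data[0] = 10; i = -1, j = 10
j→8 (data[8]=3≤10), i→0 (data[0]=10≥10); i<j, swap → 3 16 13 8 5 4 11 15 10 12
j→5 (data[5]=4≤10), i→1 (data[1]=16≥10); i<j, swap → 3 4 13 8 5 16 11 15 10 12
j→4 (data[4]=5≤10), i→2 (data[2]=13≥10); i<j, swap → 3 4 5 8 13 16 11 15 10 12
j→3, i→4; i≥j, return j=3. data = 3 4 5 8 13 16 11 15 10 12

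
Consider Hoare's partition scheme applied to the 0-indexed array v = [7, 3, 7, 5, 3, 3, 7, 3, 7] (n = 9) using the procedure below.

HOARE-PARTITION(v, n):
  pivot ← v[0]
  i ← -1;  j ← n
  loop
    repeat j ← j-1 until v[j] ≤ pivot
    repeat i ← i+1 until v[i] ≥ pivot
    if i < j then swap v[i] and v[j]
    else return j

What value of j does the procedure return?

pivot = v[0] = 7; i = -1, j = 9
j→8 (v[8]=7≤7), i→0 (v[0]=7≥7); i<j, swap → [7, 3, 7, 5, 3, 3, 7, 3, 7]
j→7 (v[7]=3≤7), i→2 (v[2]=7≥7); i<j, swap → [7, 3, 3, 5, 3, 3, 7, 7, 7]
j→6, i→6; i≥j, return j=6. v = [7, 3, 3, 5, 3, 3, 7, 7, 7]

6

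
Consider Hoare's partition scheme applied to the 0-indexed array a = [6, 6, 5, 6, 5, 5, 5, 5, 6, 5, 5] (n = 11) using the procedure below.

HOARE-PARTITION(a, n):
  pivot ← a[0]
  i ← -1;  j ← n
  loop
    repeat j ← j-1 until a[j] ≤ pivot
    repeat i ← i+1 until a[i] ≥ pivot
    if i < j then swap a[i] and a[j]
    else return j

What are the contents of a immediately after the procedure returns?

[5, 5, 5, 6, 5, 5, 5, 5, 6, 6, 6]

pivot = a[0] = 6; i = -1, j = 11
j→10 (a[10]=5≤6), i→0 (a[0]=6≥6); i<j, swap → [5, 6, 5, 6, 5, 5, 5, 5, 6, 5, 6]
j→9 (a[9]=5≤6), i→1 (a[1]=6≥6); i<j, swap → [5, 5, 5, 6, 5, 5, 5, 5, 6, 6, 6]
j→8 (a[8]=6≤6), i→3 (a[3]=6≥6); i<j, swap → [5, 5, 5, 6, 5, 5, 5, 5, 6, 6, 6]
j→7, i→8; i≥j, return j=7. a = [5, 5, 5, 6, 5, 5, 5, 5, 6, 6, 6]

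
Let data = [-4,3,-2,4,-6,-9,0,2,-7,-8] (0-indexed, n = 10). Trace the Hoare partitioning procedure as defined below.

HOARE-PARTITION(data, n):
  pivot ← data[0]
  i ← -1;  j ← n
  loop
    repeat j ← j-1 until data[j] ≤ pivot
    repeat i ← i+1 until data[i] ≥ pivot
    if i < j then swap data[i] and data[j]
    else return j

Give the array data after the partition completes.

pivot=-4
j stops at 9 (-8), i stops at 0 (-4); swap ⇒ [-8,3,-2,4,-6,-9,0,2,-7,-4]
j stops at 8 (-7), i stops at 1 (3); swap ⇒ [-8,-7,-2,4,-6,-9,0,2,3,-4]
j stops at 5 (-9), i stops at 2 (-2); swap ⇒ [-8,-7,-9,4,-6,-2,0,2,3,-4]
j stops at 4 (-6), i stops at 3 (4); swap ⇒ [-8,-7,-9,-6,4,-2,0,2,3,-4]
j stops at 3, i stops at 4; i≥j ⇒ return 3. data=[-8,-7,-9,-6,4,-2,0,2,3,-4]

[-8,-7,-9,-6,4,-2,0,2,3,-4]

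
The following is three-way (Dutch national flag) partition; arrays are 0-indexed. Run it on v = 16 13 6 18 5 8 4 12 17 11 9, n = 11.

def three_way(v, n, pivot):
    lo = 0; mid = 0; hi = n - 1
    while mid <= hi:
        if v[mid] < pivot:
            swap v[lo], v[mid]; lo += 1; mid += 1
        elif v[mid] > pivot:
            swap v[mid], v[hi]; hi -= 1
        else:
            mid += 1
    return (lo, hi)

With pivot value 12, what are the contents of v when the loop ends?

pivot = 12; lo=0, mid=0, hi=10
v[mid]=16>12: swap v[0],v[10]; hi=9 → 9 13 6 18 5 8 4 12 17 11 16
v[mid]=9<12: swap v[0],v[0]; lo=1,mid=1 → 9 13 6 18 5 8 4 12 17 11 16
v[mid]=13>12: swap v[1],v[9]; hi=8 → 9 11 6 18 5 8 4 12 17 13 16
v[mid]=11<12: swap v[1],v[1]; lo=2,mid=2 → 9 11 6 18 5 8 4 12 17 13 16
v[mid]=6<12: swap v[2],v[2]; lo=3,mid=3 → 9 11 6 18 5 8 4 12 17 13 16
v[mid]=18>12: swap v[3],v[8]; hi=7 → 9 11 6 17 5 8 4 12 18 13 16
v[mid]=17>12: swap v[3],v[7]; hi=6 → 9 11 6 12 5 8 4 17 18 13 16
v[mid]=12=12: mid=4
v[mid]=5<12: swap v[3],v[4]; lo=4,mid=5 → 9 11 6 5 12 8 4 17 18 13 16
v[mid]=8<12: swap v[4],v[5]; lo=5,mid=6 → 9 11 6 5 8 12 4 17 18 13 16
v[mid]=4<12: swap v[5],v[6]; lo=6,mid=7 → 9 11 6 5 8 4 12 17 18 13 16
end: lo=6, hi=6; v = 9 11 6 5 8 4 12 17 18 13 16

9 11 6 5 8 4 12 17 18 13 16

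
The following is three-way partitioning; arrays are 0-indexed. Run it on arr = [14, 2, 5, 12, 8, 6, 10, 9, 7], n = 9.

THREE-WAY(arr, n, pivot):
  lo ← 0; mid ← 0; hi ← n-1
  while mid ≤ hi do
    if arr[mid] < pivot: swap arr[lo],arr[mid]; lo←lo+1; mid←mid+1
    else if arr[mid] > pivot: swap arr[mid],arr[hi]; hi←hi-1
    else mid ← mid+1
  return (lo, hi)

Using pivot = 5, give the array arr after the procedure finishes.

[2, 5, 12, 8, 6, 10, 9, 7, 14]

lo=0 mid=0 hi=8
14>5: swap(0,8), hi=7 ⇒ [7, 2, 5, 12, 8, 6, 10, 9, 14]
7>5: swap(0,7), hi=6 ⇒ [9, 2, 5, 12, 8, 6, 10, 7, 14]
9>5: swap(0,6), hi=5 ⇒ [10, 2, 5, 12, 8, 6, 9, 7, 14]
10>5: swap(0,5), hi=4 ⇒ [6, 2, 5, 12, 8, 10, 9, 7, 14]
6>5: swap(0,4), hi=3 ⇒ [8, 2, 5, 12, 6, 10, 9, 7, 14]
8>5: swap(0,3), hi=2 ⇒ [12, 2, 5, 8, 6, 10, 9, 7, 14]
12>5: swap(0,2), hi=1 ⇒ [5, 2, 12, 8, 6, 10, 9, 7, 14]
5=5: mid=1
2<5: swap(0,1), lo=1 mid=2 ⇒ [2, 5, 12, 8, 6, 10, 9, 7, 14]
done. lo=1 hi=1; arr=[2, 5, 12, 8, 6, 10, 9, 7, 14]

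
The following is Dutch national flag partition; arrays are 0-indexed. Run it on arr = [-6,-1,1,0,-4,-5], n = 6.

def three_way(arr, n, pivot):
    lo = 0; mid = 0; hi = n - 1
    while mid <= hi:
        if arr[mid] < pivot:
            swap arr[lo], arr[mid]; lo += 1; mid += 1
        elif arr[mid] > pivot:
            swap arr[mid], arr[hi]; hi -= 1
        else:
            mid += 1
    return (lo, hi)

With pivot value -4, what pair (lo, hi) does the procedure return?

(2, 2)

lo=0 mid=0 hi=5
-6<-4: swap(0,0), lo=1 mid=1 ⇒ [-6,-1,1,0,-4,-5]
-1>-4: swap(1,5), hi=4 ⇒ [-6,-5,1,0,-4,-1]
-5<-4: swap(1,1), lo=2 mid=2 ⇒ [-6,-5,1,0,-4,-1]
1>-4: swap(2,4), hi=3 ⇒ [-6,-5,-4,0,1,-1]
-4=-4: mid=3
0>-4: swap(3,3), hi=2 ⇒ [-6,-5,-4,0,1,-1]
done. lo=2 hi=2; arr=[-6,-5,-4,0,1,-1]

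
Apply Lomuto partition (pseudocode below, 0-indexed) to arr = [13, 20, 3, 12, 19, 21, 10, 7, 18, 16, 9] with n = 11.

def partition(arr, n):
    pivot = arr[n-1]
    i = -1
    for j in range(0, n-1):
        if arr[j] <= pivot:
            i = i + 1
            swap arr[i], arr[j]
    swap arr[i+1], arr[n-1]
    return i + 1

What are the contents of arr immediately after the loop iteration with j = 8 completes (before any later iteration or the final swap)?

pivot = arr[10] = 9; i = -1
j=0: arr[0]=13 > 9 → no swap
j=1: arr[1]=20 > 9 → no swap
j=2: arr[2]=3 ≤ 9 → i=0, swap arr[0],arr[2] → [3, 20, 13, 12, 19, 21, 10, 7, 18, 16, 9]
j=3: arr[3]=12 > 9 → no swap
j=4: arr[4]=19 > 9 → no swap
j=5: arr[5]=21 > 9 → no swap
j=6: arr[6]=10 > 9 → no swap
j=7: arr[7]=7 ≤ 9 → i=1, swap arr[1],arr[7] → [3, 7, 13, 12, 19, 21, 10, 20, 18, 16, 9]
j=8: arr[8]=18 > 9 → no swap
(after j=8) arr = [3, 7, 13, 12, 19, 21, 10, 20, 18, 16, 9]

[3, 7, 13, 12, 19, 21, 10, 20, 18, 16, 9]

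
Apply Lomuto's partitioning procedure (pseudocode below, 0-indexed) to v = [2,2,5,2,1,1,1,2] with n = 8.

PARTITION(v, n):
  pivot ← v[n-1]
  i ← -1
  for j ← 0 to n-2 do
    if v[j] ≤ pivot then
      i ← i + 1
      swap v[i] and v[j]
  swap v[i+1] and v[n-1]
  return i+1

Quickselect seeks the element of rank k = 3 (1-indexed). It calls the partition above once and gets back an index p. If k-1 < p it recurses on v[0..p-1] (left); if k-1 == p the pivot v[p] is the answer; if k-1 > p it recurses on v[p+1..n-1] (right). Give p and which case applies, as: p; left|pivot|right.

6; left

pivot = v[7] = 2; i = -1
j=0: v[0]=2 ≤ 2 → i=0, swap v[0],v[0] (no change) → [2,2,5,2,1,1,1,2]
j=1: v[1]=2 ≤ 2 → i=1, swap v[1],v[1] (no change) → [2,2,5,2,1,1,1,2]
j=2: v[2]=5 > 2 → no swap
j=3: v[3]=2 ≤ 2 → i=2, swap v[2],v[3] → [2,2,2,5,1,1,1,2]
j=4: v[4]=1 ≤ 2 → i=3, swap v[3],v[4] → [2,2,2,1,5,1,1,2]
j=5: v[5]=1 ≤ 2 → i=4, swap v[4],v[5] → [2,2,2,1,1,5,1,2]
j=6: v[6]=1 ≤ 2 → i=5, swap v[5],v[6] → [2,2,2,1,1,1,5,2]
final swap v[6],v[7] → [2,2,2,1,1,1,2,5]; return 6
p = 6; k-1 = 2 < 6 ⇒ left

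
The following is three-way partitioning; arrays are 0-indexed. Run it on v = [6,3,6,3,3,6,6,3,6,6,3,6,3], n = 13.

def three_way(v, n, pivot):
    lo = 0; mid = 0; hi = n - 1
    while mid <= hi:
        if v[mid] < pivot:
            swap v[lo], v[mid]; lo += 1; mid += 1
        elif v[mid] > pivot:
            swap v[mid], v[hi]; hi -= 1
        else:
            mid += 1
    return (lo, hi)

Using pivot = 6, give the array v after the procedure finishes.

lo=0 mid=0 hi=12
6=6: mid=1
3<6: swap(0,1), lo=1 mid=2 ⇒ [3,6,6,3,3,6,6,3,6,6,3,6,3]
6=6: mid=3
3<6: swap(1,3), lo=2 mid=4 ⇒ [3,3,6,6,3,6,6,3,6,6,3,6,3]
3<6: swap(2,4), lo=3 mid=5 ⇒ [3,3,3,6,6,6,6,3,6,6,3,6,3]
6=6: mid=6
6=6: mid=7
3<6: swap(3,7), lo=4 mid=8 ⇒ [3,3,3,3,6,6,6,6,6,6,3,6,3]
6=6: mid=9
6=6: mid=10
3<6: swap(4,10), lo=5 mid=11 ⇒ [3,3,3,3,3,6,6,6,6,6,6,6,3]
6=6: mid=12
3<6: swap(5,12), lo=6 mid=13 ⇒ [3,3,3,3,3,3,6,6,6,6,6,6,6]
done. lo=6 hi=12; v=[3,3,3,3,3,3,6,6,6,6,6,6,6]

[3,3,3,3,3,3,6,6,6,6,6,6,6]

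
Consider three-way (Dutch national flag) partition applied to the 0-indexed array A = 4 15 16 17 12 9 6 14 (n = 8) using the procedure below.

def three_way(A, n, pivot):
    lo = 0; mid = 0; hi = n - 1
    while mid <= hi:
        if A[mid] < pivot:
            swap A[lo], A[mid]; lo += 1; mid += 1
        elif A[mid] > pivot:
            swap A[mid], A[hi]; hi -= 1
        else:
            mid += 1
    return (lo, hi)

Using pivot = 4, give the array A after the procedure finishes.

4 16 17 12 9 6 14 15

pivot = 4; lo=0, mid=0, hi=7
A[mid]=4=4: mid=1
A[mid]=15>4: swap A[1],A[7]; hi=6 → 4 14 16 17 12 9 6 15
A[mid]=14>4: swap A[1],A[6]; hi=5 → 4 6 16 17 12 9 14 15
A[mid]=6>4: swap A[1],A[5]; hi=4 → 4 9 16 17 12 6 14 15
A[mid]=9>4: swap A[1],A[4]; hi=3 → 4 12 16 17 9 6 14 15
A[mid]=12>4: swap A[1],A[3]; hi=2 → 4 17 16 12 9 6 14 15
A[mid]=17>4: swap A[1],A[2]; hi=1 → 4 16 17 12 9 6 14 15
A[mid]=16>4: swap A[1],A[1]; hi=0 → 4 16 17 12 9 6 14 15
end: lo=0, hi=0; A = 4 16 17 12 9 6 14 15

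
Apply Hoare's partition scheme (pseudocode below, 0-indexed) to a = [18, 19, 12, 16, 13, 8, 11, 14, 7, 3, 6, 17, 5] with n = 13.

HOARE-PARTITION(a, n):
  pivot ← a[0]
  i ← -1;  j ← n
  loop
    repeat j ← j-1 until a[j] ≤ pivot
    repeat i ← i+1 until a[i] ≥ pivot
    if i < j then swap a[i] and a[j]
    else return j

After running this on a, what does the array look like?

pivot = a[0] = 18; i = -1, j = 13
j→12 (a[12]=5≤18), i→0 (a[0]=18≥18); i<j, swap → [5, 19, 12, 16, 13, 8, 11, 14, 7, 3, 6, 17, 18]
j→11 (a[11]=17≤18), i→1 (a[1]=19≥18); i<j, swap → [5, 17, 12, 16, 13, 8, 11, 14, 7, 3, 6, 19, 18]
j→10, i→11; i≥j, return j=10. a = [5, 17, 12, 16, 13, 8, 11, 14, 7, 3, 6, 19, 18]

[5, 17, 12, 16, 13, 8, 11, 14, 7, 3, 6, 19, 18]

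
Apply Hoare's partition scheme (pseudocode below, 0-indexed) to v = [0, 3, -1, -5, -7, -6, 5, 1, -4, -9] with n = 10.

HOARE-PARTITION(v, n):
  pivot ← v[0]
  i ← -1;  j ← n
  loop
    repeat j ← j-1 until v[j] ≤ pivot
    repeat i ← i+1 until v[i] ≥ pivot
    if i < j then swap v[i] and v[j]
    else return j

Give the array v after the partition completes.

[-9, -4, -1, -5, -7, -6, 5, 1, 3, 0]

pivot = v[0] = 0; i = -1, j = 10
j→9 (v[9]=-9≤0), i→0 (v[0]=0≥0); i<j, swap → [-9, 3, -1, -5, -7, -6, 5, 1, -4, 0]
j→8 (v[8]=-4≤0), i→1 (v[1]=3≥0); i<j, swap → [-9, -4, -1, -5, -7, -6, 5, 1, 3, 0]
j→5, i→6; i≥j, return j=5. v = [-9, -4, -1, -5, -7, -6, 5, 1, 3, 0]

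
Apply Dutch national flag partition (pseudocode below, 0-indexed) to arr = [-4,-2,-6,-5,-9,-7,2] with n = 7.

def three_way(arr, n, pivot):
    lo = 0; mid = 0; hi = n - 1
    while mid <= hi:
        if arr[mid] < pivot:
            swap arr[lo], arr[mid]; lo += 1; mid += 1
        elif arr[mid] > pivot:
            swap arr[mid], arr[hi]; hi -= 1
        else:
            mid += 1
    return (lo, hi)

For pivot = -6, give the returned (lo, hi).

pivot = -6; lo=0, mid=0, hi=6
arr[mid]=-4>-6: swap arr[0],arr[6]; hi=5 → [2,-2,-6,-5,-9,-7,-4]
arr[mid]=2>-6: swap arr[0],arr[5]; hi=4 → [-7,-2,-6,-5,-9,2,-4]
arr[mid]=-7<-6: swap arr[0],arr[0]; lo=1,mid=1 → [-7,-2,-6,-5,-9,2,-4]
arr[mid]=-2>-6: swap arr[1],arr[4]; hi=3 → [-7,-9,-6,-5,-2,2,-4]
arr[mid]=-9<-6: swap arr[1],arr[1]; lo=2,mid=2 → [-7,-9,-6,-5,-2,2,-4]
arr[mid]=-6=-6: mid=3
arr[mid]=-5>-6: swap arr[3],arr[3]; hi=2 → [-7,-9,-6,-5,-2,2,-4]
end: lo=2, hi=2; arr = [-7,-9,-6,-5,-2,2,-4]

(2, 2)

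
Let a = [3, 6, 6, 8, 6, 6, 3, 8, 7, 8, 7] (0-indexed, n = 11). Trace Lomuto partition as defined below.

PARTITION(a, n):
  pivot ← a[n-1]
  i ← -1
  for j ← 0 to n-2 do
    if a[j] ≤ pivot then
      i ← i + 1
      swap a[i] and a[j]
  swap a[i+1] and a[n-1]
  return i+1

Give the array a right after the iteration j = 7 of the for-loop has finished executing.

pivot = a[10] = 7; i = -1
j=0: a[0]=3 ≤ 7 → i=0, swap a[0],a[0] (no change) → [3, 6, 6, 8, 6, 6, 3, 8, 7, 8, 7]
j=1: a[1]=6 ≤ 7 → i=1, swap a[1],a[1] (no change) → [3, 6, 6, 8, 6, 6, 3, 8, 7, 8, 7]
j=2: a[2]=6 ≤ 7 → i=2, swap a[2],a[2] (no change) → [3, 6, 6, 8, 6, 6, 3, 8, 7, 8, 7]
j=3: a[3]=8 > 7 → no swap
j=4: a[4]=6 ≤ 7 → i=3, swap a[3],a[4] → [3, 6, 6, 6, 8, 6, 3, 8, 7, 8, 7]
j=5: a[5]=6 ≤ 7 → i=4, swap a[4],a[5] → [3, 6, 6, 6, 6, 8, 3, 8, 7, 8, 7]
j=6: a[6]=3 ≤ 7 → i=5, swap a[5],a[6] → [3, 6, 6, 6, 6, 3, 8, 8, 7, 8, 7]
j=7: a[7]=8 > 7 → no swap
(after j=7) a = [3, 6, 6, 6, 6, 3, 8, 8, 7, 8, 7]

[3, 6, 6, 6, 6, 3, 8, 8, 7, 8, 7]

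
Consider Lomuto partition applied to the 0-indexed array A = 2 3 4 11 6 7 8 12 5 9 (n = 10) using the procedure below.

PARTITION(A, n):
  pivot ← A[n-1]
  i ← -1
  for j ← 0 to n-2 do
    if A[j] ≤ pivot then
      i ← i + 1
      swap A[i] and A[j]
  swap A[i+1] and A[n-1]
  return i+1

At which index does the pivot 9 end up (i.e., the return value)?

7

pivot = A[9] = 9; i = -1
j=0: A[0]=2 ≤ 9 → i=0, swap A[0],A[0] (no change) → 2 3 4 11 6 7 8 12 5 9
j=1: A[1]=3 ≤ 9 → i=1, swap A[1],A[1] (no change) → 2 3 4 11 6 7 8 12 5 9
j=2: A[2]=4 ≤ 9 → i=2, swap A[2],A[2] (no change) → 2 3 4 11 6 7 8 12 5 9
j=3: A[3]=11 > 9 → no swap
j=4: A[4]=6 ≤ 9 → i=3, swap A[3],A[4] → 2 3 4 6 11 7 8 12 5 9
j=5: A[5]=7 ≤ 9 → i=4, swap A[4],A[5] → 2 3 4 6 7 11 8 12 5 9
j=6: A[6]=8 ≤ 9 → i=5, swap A[5],A[6] → 2 3 4 6 7 8 11 12 5 9
j=7: A[7]=12 > 9 → no swap
j=8: A[8]=5 ≤ 9 → i=6, swap A[6],A[8] → 2 3 4 6 7 8 5 12 11 9
final swap A[7],A[9] → 2 3 4 6 7 8 5 9 11 12; return 7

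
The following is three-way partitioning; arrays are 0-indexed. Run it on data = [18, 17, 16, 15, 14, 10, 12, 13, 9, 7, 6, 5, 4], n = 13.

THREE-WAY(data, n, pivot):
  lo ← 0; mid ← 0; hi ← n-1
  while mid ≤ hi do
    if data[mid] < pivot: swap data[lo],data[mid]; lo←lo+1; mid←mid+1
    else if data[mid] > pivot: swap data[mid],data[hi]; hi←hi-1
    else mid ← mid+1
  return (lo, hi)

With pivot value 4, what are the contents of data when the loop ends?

[4, 16, 15, 14, 10, 12, 13, 9, 7, 6, 5, 17, 18]

pivot = 4; lo=0, mid=0, hi=12
data[mid]=18>4: swap data[0],data[12]; hi=11 → [4, 17, 16, 15, 14, 10, 12, 13, 9, 7, 6, 5, 18]
data[mid]=4=4: mid=1
data[mid]=17>4: swap data[1],data[11]; hi=10 → [4, 5, 16, 15, 14, 10, 12, 13, 9, 7, 6, 17, 18]
data[mid]=5>4: swap data[1],data[10]; hi=9 → [4, 6, 16, 15, 14, 10, 12, 13, 9, 7, 5, 17, 18]
data[mid]=6>4: swap data[1],data[9]; hi=8 → [4, 7, 16, 15, 14, 10, 12, 13, 9, 6, 5, 17, 18]
data[mid]=7>4: swap data[1],data[8]; hi=7 → [4, 9, 16, 15, 14, 10, 12, 13, 7, 6, 5, 17, 18]
data[mid]=9>4: swap data[1],data[7]; hi=6 → [4, 13, 16, 15, 14, 10, 12, 9, 7, 6, 5, 17, 18]
data[mid]=13>4: swap data[1],data[6]; hi=5 → [4, 12, 16, 15, 14, 10, 13, 9, 7, 6, 5, 17, 18]
data[mid]=12>4: swap data[1],data[5]; hi=4 → [4, 10, 16, 15, 14, 12, 13, 9, 7, 6, 5, 17, 18]
data[mid]=10>4: swap data[1],data[4]; hi=3 → [4, 14, 16, 15, 10, 12, 13, 9, 7, 6, 5, 17, 18]
data[mid]=14>4: swap data[1],data[3]; hi=2 → [4, 15, 16, 14, 10, 12, 13, 9, 7, 6, 5, 17, 18]
data[mid]=15>4: swap data[1],data[2]; hi=1 → [4, 16, 15, 14, 10, 12, 13, 9, 7, 6, 5, 17, 18]
data[mid]=16>4: swap data[1],data[1]; hi=0 → [4, 16, 15, 14, 10, 12, 13, 9, 7, 6, 5, 17, 18]
end: lo=0, hi=0; data = [4, 16, 15, 14, 10, 12, 13, 9, 7, 6, 5, 17, 18]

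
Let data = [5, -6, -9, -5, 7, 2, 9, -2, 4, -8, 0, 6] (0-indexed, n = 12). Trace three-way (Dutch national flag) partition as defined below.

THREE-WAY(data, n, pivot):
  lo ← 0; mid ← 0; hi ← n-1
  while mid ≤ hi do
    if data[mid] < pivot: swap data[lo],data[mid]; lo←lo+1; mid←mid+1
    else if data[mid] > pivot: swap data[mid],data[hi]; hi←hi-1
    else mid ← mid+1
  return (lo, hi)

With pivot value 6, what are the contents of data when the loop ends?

lo=0 mid=0 hi=11
5<6: swap(0,0), lo=1 mid=1 ⇒ [5, -6, -9, -5, 7, 2, 9, -2, 4, -8, 0, 6]
-6<6: swap(1,1), lo=2 mid=2 ⇒ [5, -6, -9, -5, 7, 2, 9, -2, 4, -8, 0, 6]
-9<6: swap(2,2), lo=3 mid=3 ⇒ [5, -6, -9, -5, 7, 2, 9, -2, 4, -8, 0, 6]
-5<6: swap(3,3), lo=4 mid=4 ⇒ [5, -6, -9, -5, 7, 2, 9, -2, 4, -8, 0, 6]
7>6: swap(4,11), hi=10 ⇒ [5, -6, -9, -5, 6, 2, 9, -2, 4, -8, 0, 7]
6=6: mid=5
2<6: swap(4,5), lo=5 mid=6 ⇒ [5, -6, -9, -5, 2, 6, 9, -2, 4, -8, 0, 7]
9>6: swap(6,10), hi=9 ⇒ [5, -6, -9, -5, 2, 6, 0, -2, 4, -8, 9, 7]
0<6: swap(5,6), lo=6 mid=7 ⇒ [5, -6, -9, -5, 2, 0, 6, -2, 4, -8, 9, 7]
-2<6: swap(6,7), lo=7 mid=8 ⇒ [5, -6, -9, -5, 2, 0, -2, 6, 4, -8, 9, 7]
4<6: swap(7,8), lo=8 mid=9 ⇒ [5, -6, -9, -5, 2, 0, -2, 4, 6, -8, 9, 7]
-8<6: swap(8,9), lo=9 mid=10 ⇒ [5, -6, -9, -5, 2, 0, -2, 4, -8, 6, 9, 7]
done. lo=9 hi=9; data=[5, -6, -9, -5, 2, 0, -2, 4, -8, 6, 9, 7]

[5, -6, -9, -5, 2, 0, -2, 4, -8, 6, 9, 7]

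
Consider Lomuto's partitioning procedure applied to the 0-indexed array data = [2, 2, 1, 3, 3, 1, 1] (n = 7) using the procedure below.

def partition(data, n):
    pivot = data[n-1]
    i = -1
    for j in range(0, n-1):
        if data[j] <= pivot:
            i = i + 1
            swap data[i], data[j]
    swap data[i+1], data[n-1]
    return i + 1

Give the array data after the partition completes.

[1, 1, 1, 3, 3, 2, 2]

pivot=1, i=-1
j=0: 2>1, skip
j=1: 2>1, skip
j=2: 1≤1, i=0, swap(0,2) ⇒ [1, 2, 2, 3, 3, 1, 1]
j=3: 3>1, skip
j=4: 3>1, skip
j=5: 1≤1, i=1, swap(1,5) ⇒ [1, 1, 2, 3, 3, 2, 1]
swap(2,6) ⇒ [1, 1, 1, 3, 3, 2, 2]; return 2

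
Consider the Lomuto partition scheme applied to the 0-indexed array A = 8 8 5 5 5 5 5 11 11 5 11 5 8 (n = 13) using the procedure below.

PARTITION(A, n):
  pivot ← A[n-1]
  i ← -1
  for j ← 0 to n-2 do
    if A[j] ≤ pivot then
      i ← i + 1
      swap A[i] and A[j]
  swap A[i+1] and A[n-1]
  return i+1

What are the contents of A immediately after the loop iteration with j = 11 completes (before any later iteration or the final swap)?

pivot=8, i=-1
j=0: 8≤8, i=0, swap(0,0) ⇒ 8 8 5 5 5 5 5 11 11 5 11 5 8
j=1: 8≤8, i=1, swap(1,1) ⇒ 8 8 5 5 5 5 5 11 11 5 11 5 8
j=2: 5≤8, i=2, swap(2,2) ⇒ 8 8 5 5 5 5 5 11 11 5 11 5 8
j=3: 5≤8, i=3, swap(3,3) ⇒ 8 8 5 5 5 5 5 11 11 5 11 5 8
j=4: 5≤8, i=4, swap(4,4) ⇒ 8 8 5 5 5 5 5 11 11 5 11 5 8
j=5: 5≤8, i=5, swap(5,5) ⇒ 8 8 5 5 5 5 5 11 11 5 11 5 8
j=6: 5≤8, i=6, swap(6,6) ⇒ 8 8 5 5 5 5 5 11 11 5 11 5 8
j=7: 11>8, skip
j=8: 11>8, skip
j=9: 5≤8, i=7, swap(7,9) ⇒ 8 8 5 5 5 5 5 5 11 11 11 5 8
j=10: 11>8, skip
j=11: 5≤8, i=8, swap(8,11) ⇒ 8 8 5 5 5 5 5 5 5 11 11 11 8
(after j=11) A = 8 8 5 5 5 5 5 5 5 11 11 11 8

8 8 5 5 5 5 5 5 5 11 11 11 8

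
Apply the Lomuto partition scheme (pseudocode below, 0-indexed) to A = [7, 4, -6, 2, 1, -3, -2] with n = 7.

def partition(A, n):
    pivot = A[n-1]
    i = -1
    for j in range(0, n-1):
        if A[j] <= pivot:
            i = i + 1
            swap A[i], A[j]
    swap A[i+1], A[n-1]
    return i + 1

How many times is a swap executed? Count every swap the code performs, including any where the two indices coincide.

pivot=-2, i=-1
j=0: 7>-2, skip
j=1: 4>-2, skip
j=2: -6≤-2, i=0, swap(0,2) ⇒ [-6, 4, 7, 2, 1, -3, -2]
j=3: 2>-2, skip
j=4: 1>-2, skip
j=5: -3≤-2, i=1, swap(1,5) ⇒ [-6, -3, 7, 2, 1, 4, -2]
swap(2,6) ⇒ [-6, -3, -2, 2, 1, 4, 7]; return 2

3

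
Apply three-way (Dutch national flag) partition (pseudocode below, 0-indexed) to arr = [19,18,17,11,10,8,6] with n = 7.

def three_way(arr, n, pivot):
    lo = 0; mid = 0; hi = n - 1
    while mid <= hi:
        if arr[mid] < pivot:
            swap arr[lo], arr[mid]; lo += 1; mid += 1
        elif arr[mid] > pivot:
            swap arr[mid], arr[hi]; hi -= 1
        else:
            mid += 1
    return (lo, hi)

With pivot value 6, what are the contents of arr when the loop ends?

[6,17,11,10,8,18,19]

lo=0 mid=0 hi=6
19>6: swap(0,6), hi=5 ⇒ [6,18,17,11,10,8,19]
6=6: mid=1
18>6: swap(1,5), hi=4 ⇒ [6,8,17,11,10,18,19]
8>6: swap(1,4), hi=3 ⇒ [6,10,17,11,8,18,19]
10>6: swap(1,3), hi=2 ⇒ [6,11,17,10,8,18,19]
11>6: swap(1,2), hi=1 ⇒ [6,17,11,10,8,18,19]
17>6: swap(1,1), hi=0 ⇒ [6,17,11,10,8,18,19]
done. lo=0 hi=0; arr=[6,17,11,10,8,18,19]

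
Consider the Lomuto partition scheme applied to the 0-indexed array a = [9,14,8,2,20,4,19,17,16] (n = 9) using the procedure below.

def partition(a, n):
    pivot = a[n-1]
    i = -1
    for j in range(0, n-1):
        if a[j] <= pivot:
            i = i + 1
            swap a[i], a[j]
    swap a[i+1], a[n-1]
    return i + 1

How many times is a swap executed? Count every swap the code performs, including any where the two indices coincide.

pivot=16, i=-1
j=0: 9≤16, i=0, swap(0,0) ⇒ [9,14,8,2,20,4,19,17,16]
j=1: 14≤16, i=1, swap(1,1) ⇒ [9,14,8,2,20,4,19,17,16]
j=2: 8≤16, i=2, swap(2,2) ⇒ [9,14,8,2,20,4,19,17,16]
j=3: 2≤16, i=3, swap(3,3) ⇒ [9,14,8,2,20,4,19,17,16]
j=4: 20>16, skip
j=5: 4≤16, i=4, swap(4,5) ⇒ [9,14,8,2,4,20,19,17,16]
j=6: 19>16, skip
j=7: 17>16, skip
swap(5,8) ⇒ [9,14,8,2,4,16,19,17,20]; return 5

6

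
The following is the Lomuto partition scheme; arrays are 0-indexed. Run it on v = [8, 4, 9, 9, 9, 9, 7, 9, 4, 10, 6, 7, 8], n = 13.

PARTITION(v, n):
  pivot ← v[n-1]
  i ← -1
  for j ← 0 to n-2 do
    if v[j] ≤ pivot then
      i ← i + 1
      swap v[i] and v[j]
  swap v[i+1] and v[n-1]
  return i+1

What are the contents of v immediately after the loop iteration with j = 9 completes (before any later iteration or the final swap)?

pivot=8, i=-1
j=0: 8≤8, i=0, swap(0,0) ⇒ [8, 4, 9, 9, 9, 9, 7, 9, 4, 10, 6, 7, 8]
j=1: 4≤8, i=1, swap(1,1) ⇒ [8, 4, 9, 9, 9, 9, 7, 9, 4, 10, 6, 7, 8]
j=2: 9>8, skip
j=3: 9>8, skip
j=4: 9>8, skip
j=5: 9>8, skip
j=6: 7≤8, i=2, swap(2,6) ⇒ [8, 4, 7, 9, 9, 9, 9, 9, 4, 10, 6, 7, 8]
j=7: 9>8, skip
j=8: 4≤8, i=3, swap(3,8) ⇒ [8, 4, 7, 4, 9, 9, 9, 9, 9, 10, 6, 7, 8]
j=9: 10>8, skip
(after j=9) v = [8, 4, 7, 4, 9, 9, 9, 9, 9, 10, 6, 7, 8]

[8, 4, 7, 4, 9, 9, 9, 9, 9, 10, 6, 7, 8]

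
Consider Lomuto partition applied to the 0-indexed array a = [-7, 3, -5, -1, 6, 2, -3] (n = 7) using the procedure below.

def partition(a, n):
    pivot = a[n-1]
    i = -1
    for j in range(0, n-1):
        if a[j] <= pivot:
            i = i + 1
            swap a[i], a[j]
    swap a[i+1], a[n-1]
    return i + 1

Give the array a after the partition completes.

[-7, -5, -3, -1, 6, 2, 3]

pivot = a[6] = -3; i = -1
j=0: a[0]=-7 ≤ -3 → i=0, swap a[0],a[0] (no change) → [-7, 3, -5, -1, 6, 2, -3]
j=1: a[1]=3 > -3 → no swap
j=2: a[2]=-5 ≤ -3 → i=1, swap a[1],a[2] → [-7, -5, 3, -1, 6, 2, -3]
j=3: a[3]=-1 > -3 → no swap
j=4: a[4]=6 > -3 → no swap
j=5: a[5]=2 > -3 → no swap
final swap a[2],a[6] → [-7, -5, -3, -1, 6, 2, 3]; return 2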